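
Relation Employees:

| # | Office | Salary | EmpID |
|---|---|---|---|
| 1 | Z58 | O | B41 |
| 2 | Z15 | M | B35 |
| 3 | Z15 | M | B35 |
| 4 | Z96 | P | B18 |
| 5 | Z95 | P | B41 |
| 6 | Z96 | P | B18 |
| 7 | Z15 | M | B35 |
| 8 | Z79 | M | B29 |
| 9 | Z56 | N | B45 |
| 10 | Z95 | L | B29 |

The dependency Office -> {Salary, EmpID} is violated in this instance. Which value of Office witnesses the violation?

Z95

Office=Z58: row 1 → {Salary,EmpID} = (O, B41) ✓
Office=Z15: rows 2, 3, 7 → {Salary,EmpID} = (M, B35), (M, B35), (M, B35) ✓
Office=Z96: rows 4, 6 → {Salary,EmpID} = (P, B18), (P, B18) ✓
Office=Z95: rows 5, 10 → {Salary,EmpID} takes values {(P, B41), (L, B29)} — violation
Office=Z79: row 8 → {Salary,EmpID} = (M, B29) ✓
Office=Z56: row 9 → {Salary,EmpID} = (N, B45) ✓
The only Office value with inconsistent RHS is Office=Z95.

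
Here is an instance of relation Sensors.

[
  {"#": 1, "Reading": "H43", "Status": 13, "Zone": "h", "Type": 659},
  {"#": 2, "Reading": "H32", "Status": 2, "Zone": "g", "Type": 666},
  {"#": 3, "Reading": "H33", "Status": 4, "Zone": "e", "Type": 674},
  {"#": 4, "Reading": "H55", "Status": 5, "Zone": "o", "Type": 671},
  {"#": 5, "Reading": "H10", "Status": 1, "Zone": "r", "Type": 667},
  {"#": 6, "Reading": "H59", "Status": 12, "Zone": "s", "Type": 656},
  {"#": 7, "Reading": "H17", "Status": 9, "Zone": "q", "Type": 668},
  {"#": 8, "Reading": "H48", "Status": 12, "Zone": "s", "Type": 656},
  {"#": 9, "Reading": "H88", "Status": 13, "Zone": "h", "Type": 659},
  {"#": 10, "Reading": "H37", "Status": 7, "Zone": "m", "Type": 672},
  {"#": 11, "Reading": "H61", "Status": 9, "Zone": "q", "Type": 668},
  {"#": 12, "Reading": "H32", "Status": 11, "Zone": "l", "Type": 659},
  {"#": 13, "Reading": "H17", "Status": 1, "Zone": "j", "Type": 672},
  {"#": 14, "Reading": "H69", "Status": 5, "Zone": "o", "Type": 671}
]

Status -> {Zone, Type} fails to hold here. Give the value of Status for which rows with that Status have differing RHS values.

1

Status=13: rows 1, 9 → {Zone,Type} = (h, 659), (h, 659) ✓
Status=2: row 2 → {Zone,Type} = (g, 666) ✓
Status=4: row 3 → {Zone,Type} = (e, 674) ✓
Status=5: rows 4, 14 → {Zone,Type} = (o, 671), (o, 671) ✓
Status=1: rows 5, 13 → {Zone,Type} takes values {(r, 667), (j, 672)} — violation
Status=12: rows 6, 8 → {Zone,Type} = (s, 656), (s, 656) ✓
Status=9: rows 7, 11 → {Zone,Type} = (q, 668), (q, 668) ✓
Status=7: row 10 → {Zone,Type} = (m, 672) ✓
Status=11: row 12 → {Zone,Type} = (l, 659) ✓
The only Status value with inconsistent RHS is Status=1.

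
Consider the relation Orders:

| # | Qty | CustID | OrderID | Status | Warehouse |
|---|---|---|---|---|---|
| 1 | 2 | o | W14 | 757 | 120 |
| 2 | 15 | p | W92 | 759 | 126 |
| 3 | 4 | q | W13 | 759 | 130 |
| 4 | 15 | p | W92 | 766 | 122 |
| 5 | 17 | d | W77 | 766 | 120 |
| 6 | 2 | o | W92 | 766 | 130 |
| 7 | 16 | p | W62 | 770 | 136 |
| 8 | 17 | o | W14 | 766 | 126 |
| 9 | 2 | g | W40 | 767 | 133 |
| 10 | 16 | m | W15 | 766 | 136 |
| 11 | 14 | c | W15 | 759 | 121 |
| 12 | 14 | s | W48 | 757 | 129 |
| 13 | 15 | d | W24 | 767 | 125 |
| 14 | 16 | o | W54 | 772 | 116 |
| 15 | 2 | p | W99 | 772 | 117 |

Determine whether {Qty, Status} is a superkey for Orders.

Rows 5 and 8 have the same {Qty, Status} value (Qty=17, Status=766) but are distinct tuples, so {Qty, Status} does not determine every attribute — not a superkey.

No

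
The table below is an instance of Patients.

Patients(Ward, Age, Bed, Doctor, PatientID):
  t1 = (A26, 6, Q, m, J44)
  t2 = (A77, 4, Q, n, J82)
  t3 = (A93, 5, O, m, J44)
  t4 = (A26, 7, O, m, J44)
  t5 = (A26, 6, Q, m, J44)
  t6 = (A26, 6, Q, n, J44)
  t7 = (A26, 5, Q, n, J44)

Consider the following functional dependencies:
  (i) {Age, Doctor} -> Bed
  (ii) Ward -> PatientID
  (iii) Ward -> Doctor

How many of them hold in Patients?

2

(i) {Age, Doctor} -> Bed: every LHS value maps to a single RHS value — holds.
(ii) Ward -> PatientID: every LHS value maps to a single RHS value — holds.
(iii) Ward -> Doctor: Ward=A26: rows 1, 4, 5, 6, 7 → Doctor takes values {m, n} — violation — fails.
2 of the 3 dependencies hold.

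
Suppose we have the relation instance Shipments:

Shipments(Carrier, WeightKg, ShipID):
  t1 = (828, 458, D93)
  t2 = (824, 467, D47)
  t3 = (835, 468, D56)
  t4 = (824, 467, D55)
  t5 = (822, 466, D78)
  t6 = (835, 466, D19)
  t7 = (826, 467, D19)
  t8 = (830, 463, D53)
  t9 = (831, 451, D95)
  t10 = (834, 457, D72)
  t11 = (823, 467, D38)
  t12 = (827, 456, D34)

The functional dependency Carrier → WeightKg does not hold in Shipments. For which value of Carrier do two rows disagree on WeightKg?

835

Carrier=828: row 1 → WeightKg = 458 ✓
Carrier=824: rows 2, 4 → WeightKg = 467, 467 ✓
Carrier=835: rows 3, 6 → WeightKg takes values {468, 466} — violation
Carrier=822: row 5 → WeightKg = 466 ✓
Carrier=826: row 7 → WeightKg = 467 ✓
Carrier=830: row 8 → WeightKg = 463 ✓
Carrier=831: row 9 → WeightKg = 451 ✓
Carrier=834: row 10 → WeightKg = 457 ✓
Carrier=823: row 11 → WeightKg = 467 ✓
Carrier=827: row 12 → WeightKg = 456 ✓
The only Carrier value with inconsistent WeightKg is Carrier=835.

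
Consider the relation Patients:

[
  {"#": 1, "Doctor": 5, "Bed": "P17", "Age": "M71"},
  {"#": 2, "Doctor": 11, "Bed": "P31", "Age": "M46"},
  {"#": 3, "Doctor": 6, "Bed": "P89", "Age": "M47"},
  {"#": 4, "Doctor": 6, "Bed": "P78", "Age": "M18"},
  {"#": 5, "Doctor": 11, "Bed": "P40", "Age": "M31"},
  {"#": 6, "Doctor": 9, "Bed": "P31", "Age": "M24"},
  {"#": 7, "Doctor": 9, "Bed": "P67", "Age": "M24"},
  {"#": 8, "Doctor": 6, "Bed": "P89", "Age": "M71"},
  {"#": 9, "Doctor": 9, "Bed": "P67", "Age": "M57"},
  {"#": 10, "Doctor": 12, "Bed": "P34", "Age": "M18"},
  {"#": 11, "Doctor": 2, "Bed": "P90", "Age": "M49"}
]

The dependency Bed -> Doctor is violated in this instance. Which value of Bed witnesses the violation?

P31

Bed=P17: row 1 → Doctor = 5 ✓
Bed=P31: rows 2, 6 → Doctor takes values {11, 9} — violation
Bed=P89: rows 3, 8 → Doctor = 6, 6 ✓
Bed=P78: row 4 → Doctor = 6 ✓
Bed=P40: row 5 → Doctor = 11 ✓
Bed=P67: rows 7, 9 → Doctor = 9, 9 ✓
Bed=P34: row 10 → Doctor = 12 ✓
Bed=P90: row 11 → Doctor = 2 ✓
The only Bed value with inconsistent Doctor is Bed=P31.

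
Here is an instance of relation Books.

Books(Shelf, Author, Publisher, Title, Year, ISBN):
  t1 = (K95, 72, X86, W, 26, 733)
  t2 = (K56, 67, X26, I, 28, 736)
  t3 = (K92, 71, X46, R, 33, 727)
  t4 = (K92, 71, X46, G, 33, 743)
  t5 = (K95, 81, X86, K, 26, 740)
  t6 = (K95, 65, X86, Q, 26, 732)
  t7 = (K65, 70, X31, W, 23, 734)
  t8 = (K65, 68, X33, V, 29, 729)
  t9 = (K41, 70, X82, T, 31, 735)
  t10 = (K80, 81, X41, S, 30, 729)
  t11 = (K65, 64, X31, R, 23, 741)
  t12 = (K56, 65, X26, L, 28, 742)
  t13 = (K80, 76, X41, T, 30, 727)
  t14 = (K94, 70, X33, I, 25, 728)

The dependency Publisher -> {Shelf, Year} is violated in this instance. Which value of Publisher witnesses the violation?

Publisher=X86: rows 1, 5, 6 → {Shelf,Year} = (K95, 26), (K95, 26), (K95, 26) ✓
Publisher=X26: rows 2, 12 → {Shelf,Year} = (K56, 28), (K56, 28) ✓
Publisher=X46: rows 3, 4 → {Shelf,Year} = (K92, 33), (K92, 33) ✓
Publisher=X31: rows 7, 11 → {Shelf,Year} = (K65, 23), (K65, 23) ✓
Publisher=X33: rows 8, 14 → {Shelf,Year} takes values {(K65, 29), (K94, 25)} — violation
Publisher=X82: row 9 → {Shelf,Year} = (K41, 31) ✓
Publisher=X41: rows 10, 13 → {Shelf,Year} = (K80, 30), (K80, 30) ✓
The only Publisher value with inconsistent RHS is Publisher=X33.

X33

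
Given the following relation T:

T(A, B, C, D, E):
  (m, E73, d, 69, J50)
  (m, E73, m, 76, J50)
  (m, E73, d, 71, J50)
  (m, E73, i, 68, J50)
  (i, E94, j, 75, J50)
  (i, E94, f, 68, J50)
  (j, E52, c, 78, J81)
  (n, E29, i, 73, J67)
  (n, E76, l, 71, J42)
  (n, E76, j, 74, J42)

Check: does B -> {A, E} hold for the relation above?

Yes

B=E73: 4 rows → {A,E} = (m, J50), (m, J50), (m, J50), (m, J50) ✓
B=E94: 2 rows → {A,E} = (i, J50), (i, J50) ✓
B=E52: 1 row → {A,E} = (j, J81) ✓
B=E29: 1 row → {A,E} = (n, J67) ✓
B=E76: 2 rows → {A,E} = (n, J42), (n, J42) ✓
Every B value is associated with a single {A, E} value, so B -> {A, E} holds.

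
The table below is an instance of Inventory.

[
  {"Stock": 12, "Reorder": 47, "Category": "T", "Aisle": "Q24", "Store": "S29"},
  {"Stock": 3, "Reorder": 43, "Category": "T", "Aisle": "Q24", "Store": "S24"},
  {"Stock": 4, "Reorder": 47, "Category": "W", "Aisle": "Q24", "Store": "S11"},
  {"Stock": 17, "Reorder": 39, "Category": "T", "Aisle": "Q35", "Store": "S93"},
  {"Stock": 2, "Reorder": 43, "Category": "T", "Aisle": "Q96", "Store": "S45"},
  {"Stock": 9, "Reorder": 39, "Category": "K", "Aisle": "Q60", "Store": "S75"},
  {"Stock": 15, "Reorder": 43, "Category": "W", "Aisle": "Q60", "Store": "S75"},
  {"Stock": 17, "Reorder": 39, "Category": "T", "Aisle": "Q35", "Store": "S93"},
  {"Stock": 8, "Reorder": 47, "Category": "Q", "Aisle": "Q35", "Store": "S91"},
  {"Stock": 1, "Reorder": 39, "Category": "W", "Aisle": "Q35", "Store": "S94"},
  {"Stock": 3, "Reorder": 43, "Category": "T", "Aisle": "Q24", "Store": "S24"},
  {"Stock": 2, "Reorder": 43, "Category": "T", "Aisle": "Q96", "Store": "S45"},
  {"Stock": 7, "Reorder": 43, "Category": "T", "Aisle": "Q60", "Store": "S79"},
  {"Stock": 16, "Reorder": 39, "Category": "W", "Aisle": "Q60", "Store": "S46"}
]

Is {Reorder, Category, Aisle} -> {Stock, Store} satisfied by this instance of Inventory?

Yes

(Reorder=47, Category=T, Aisle=Q24): 1 row → {Stock,Store} = (12, S29) ✓
(Reorder=43, Category=T, Aisle=Q24): 2 rows → {Stock,Store} = (3, S24), (3, S24) ✓
(Reorder=47, Category=W, Aisle=Q24): 1 row → {Stock,Store} = (4, S11) ✓
(Reorder=39, Category=T, Aisle=Q35): 2 rows → {Stock,Store} = (17, S93), (17, S93) ✓
(Reorder=43, Category=T, Aisle=Q96): 2 rows → {Stock,Store} = (2, S45), (2, S45) ✓
(Reorder=39, Category=K, Aisle=Q60): 1 row → {Stock,Store} = (9, S75) ✓
(Reorder=43, Category=W, Aisle=Q60): 1 row → {Stock,Store} = (15, S75) ✓
(Reorder=47, Category=Q, Aisle=Q35): 1 row → {Stock,Store} = (8, S91) ✓
(Reorder=39, Category=W, Aisle=Q35): 1 row → {Stock,Store} = (1, S94) ✓
(Reorder=43, Category=T, Aisle=Q60): 1 row → {Stock,Store} = (7, S79) ✓
(Reorder=39, Category=W, Aisle=Q60): 1 row → {Stock,Store} = (16, S46) ✓
Every {Reorder, Category, Aisle} value is associated with a single {Stock, Store} value, so {Reorder, Category, Aisle} -> {Stock, Store} holds.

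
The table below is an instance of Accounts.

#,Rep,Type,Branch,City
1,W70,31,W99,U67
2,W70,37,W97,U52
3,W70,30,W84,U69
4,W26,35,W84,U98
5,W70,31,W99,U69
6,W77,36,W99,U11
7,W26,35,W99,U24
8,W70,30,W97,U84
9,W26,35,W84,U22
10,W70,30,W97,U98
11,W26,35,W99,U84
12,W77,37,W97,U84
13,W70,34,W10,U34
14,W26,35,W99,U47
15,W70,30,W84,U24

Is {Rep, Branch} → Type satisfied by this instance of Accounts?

No

(Rep=W70, Branch=W99): rows 1, 5 → Type = 31, 31 ✓
(Rep=W70, Branch=W97): rows 2, 8, 10 → Type takes values {37, 30} — violation
(Rep=W70, Branch=W84): rows 3, 15 → Type = 30, 30 ✓
(Rep=W26, Branch=W84): rows 4, 9 → Type = 35, 35 ✓
(Rep=W77, Branch=W99): row 6 → Type = 36 ✓
(Rep=W26, Branch=W99): rows 7, 11, 14 → Type = 35, 35, 35 ✓
(Rep=W77, Branch=W97): row 12 → Type = 37 ✓
(Rep=W70, Branch=W10): row 13 → Type = 34 ✓
Two rows agree on {Rep, Branch} but differ on Type, so {Rep, Branch} → Type does not hold.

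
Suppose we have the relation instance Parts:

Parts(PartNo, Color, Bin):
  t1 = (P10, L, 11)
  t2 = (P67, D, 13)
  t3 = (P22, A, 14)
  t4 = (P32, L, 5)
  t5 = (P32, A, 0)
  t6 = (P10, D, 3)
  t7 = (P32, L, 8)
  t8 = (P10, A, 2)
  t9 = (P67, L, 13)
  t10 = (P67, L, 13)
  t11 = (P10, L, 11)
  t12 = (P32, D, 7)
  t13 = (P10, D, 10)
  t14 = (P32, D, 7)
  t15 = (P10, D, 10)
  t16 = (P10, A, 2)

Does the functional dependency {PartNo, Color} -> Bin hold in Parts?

(PartNo=P10, Color=L): rows 1, 11 → Bin = 11, 11 ✓
(PartNo=P67, Color=D): row 2 → Bin = 13 ✓
(PartNo=P22, Color=A): row 3 → Bin = 14 ✓
(PartNo=P32, Color=L): rows 4, 7 → Bin takes values {5, 8} — violation
(PartNo=P32, Color=A): row 5 → Bin = 0 ✓
(PartNo=P10, Color=D): rows 6, 13, 15 → Bin takes values {3, 10} — violation
(PartNo=P10, Color=A): rows 8, 16 → Bin = 2, 2 ✓
(PartNo=P67, Color=L): rows 9, 10 → Bin = 13, 13 ✓
(PartNo=P32, Color=D): rows 12, 14 → Bin = 7, 7 ✓
Two rows agree on {PartNo, Color} but differ on Bin, so {PartNo, Color} -> Bin does not hold.

No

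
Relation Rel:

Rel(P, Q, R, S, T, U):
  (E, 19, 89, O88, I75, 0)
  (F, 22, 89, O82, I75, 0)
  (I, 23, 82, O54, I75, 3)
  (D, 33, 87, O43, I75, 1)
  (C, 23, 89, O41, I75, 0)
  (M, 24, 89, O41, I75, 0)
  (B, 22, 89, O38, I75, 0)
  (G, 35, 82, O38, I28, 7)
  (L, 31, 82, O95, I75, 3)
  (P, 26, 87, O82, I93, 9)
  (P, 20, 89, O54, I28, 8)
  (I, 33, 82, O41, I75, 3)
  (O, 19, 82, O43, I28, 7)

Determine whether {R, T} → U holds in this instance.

(R=89, T=I75): 5 rows → U = 0, 0, 0, 0, 0 ✓
(R=82, T=I75): 3 rows → U = 3, 3, 3 ✓
(R=87, T=I75): 1 row → U = 1 ✓
(R=82, T=I28): 2 rows → U = 7, 7 ✓
(R=87, T=I93): 1 row → U = 9 ✓
(R=89, T=I28): 1 row → U = 8 ✓
Every {R, T} value is associated with a single U value, so {R, T} → U holds.

Yes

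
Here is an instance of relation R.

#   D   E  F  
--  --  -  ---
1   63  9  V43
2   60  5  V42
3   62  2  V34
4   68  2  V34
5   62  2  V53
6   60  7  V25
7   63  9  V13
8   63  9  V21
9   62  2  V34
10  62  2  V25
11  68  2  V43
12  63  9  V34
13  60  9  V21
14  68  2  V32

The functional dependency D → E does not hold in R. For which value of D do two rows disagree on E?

D=63: rows 1, 7, 8, 12 → E = 9, 9, 9, 9 ✓
D=60: rows 2, 6, 13 → E takes values {5, 7, 9} — violation
D=62: rows 3, 5, 9, 10 → E = 2, 2, 2, 2 ✓
D=68: rows 4, 11, 14 → E = 2, 2, 2 ✓
The only D value with inconsistent E is D=60.

60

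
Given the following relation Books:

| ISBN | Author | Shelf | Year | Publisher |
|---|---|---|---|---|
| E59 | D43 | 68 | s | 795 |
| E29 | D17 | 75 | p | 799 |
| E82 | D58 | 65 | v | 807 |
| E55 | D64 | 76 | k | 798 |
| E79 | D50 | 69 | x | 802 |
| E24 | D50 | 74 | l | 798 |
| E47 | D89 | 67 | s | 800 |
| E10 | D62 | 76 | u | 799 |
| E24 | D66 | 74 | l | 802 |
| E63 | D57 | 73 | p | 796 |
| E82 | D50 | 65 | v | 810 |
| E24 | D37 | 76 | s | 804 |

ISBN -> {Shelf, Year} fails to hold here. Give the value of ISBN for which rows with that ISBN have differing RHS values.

E24

ISBN=E59: 1 row → {Shelf,Year} = (68, s) ✓
ISBN=E29: 1 row → {Shelf,Year} = (75, p) ✓
ISBN=E82: 2 rows → {Shelf,Year} = (65, v), (65, v) ✓
ISBN=E55: 1 row → {Shelf,Year} = (76, k) ✓
ISBN=E79: 1 row → {Shelf,Year} = (69, x) ✓
ISBN=E24: 3 rows → {Shelf,Year} takes values {(74, l), (76, s)} — violation
ISBN=E47: 1 row → {Shelf,Year} = (67, s) ✓
ISBN=E10: 1 row → {Shelf,Year} = (76, u) ✓
ISBN=E63: 1 row → {Shelf,Year} = (73, p) ✓
The only ISBN value with inconsistent RHS is ISBN=E24.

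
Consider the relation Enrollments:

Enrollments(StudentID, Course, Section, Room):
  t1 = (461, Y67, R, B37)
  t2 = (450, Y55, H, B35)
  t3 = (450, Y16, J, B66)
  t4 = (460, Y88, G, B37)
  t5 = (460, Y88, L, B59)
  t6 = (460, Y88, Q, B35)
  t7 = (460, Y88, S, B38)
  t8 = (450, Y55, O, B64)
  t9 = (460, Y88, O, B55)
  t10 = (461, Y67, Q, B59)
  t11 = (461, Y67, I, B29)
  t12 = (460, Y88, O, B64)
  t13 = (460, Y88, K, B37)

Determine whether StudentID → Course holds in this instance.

StudentID=461: rows 1, 10, 11 → Course = Y67, Y67, Y67 ✓
StudentID=450: rows 2, 3, 8 → Course takes values {Y55, Y16} — violation
StudentID=460: rows 4, 5, 6, 7, 9, 12, 13 → Course = Y88, Y88, Y88, Y88, Y88, Y88, Y88 ✓
Two rows agree on StudentID but differ on Course, so StudentID → Course does not hold.

No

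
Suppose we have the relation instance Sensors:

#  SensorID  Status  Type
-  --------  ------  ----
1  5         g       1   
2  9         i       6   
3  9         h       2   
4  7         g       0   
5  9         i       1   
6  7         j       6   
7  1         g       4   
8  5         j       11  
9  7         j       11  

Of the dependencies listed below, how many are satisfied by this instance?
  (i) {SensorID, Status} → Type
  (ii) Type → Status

(i) {SensorID, Status} → Type: (SensorID=9, Status=i): rows 2, 5 → Type takes values {6, 1} — violation; (SensorID=7, Status=j): rows 6, 9 → Type takes values {6, 11} — violation — fails.
(ii) Type → Status: Type=1: rows 1, 5 → Status takes values {g, i} — violation; Type=6: rows 2, 6 → Status takes values {i, j} — violation — fails.
None of the 2 dependencies hold.

0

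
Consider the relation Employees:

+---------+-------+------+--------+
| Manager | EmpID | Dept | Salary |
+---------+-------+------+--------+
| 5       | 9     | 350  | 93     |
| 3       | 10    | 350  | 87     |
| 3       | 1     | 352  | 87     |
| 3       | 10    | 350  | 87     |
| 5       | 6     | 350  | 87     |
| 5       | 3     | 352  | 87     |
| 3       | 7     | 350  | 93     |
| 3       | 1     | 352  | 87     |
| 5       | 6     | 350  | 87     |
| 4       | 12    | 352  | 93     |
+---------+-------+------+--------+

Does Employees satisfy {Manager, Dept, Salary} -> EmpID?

Yes

(Manager=5, Dept=350, Salary=93): 1 row → EmpID = 9 ✓
(Manager=3, Dept=350, Salary=87): 2 rows → EmpID = 10, 10 ✓
(Manager=3, Dept=352, Salary=87): 2 rows → EmpID = 1, 1 ✓
(Manager=5, Dept=350, Salary=87): 2 rows → EmpID = 6, 6 ✓
(Manager=5, Dept=352, Salary=87): 1 row → EmpID = 3 ✓
(Manager=3, Dept=350, Salary=93): 1 row → EmpID = 7 ✓
(Manager=4, Dept=352, Salary=93): 1 row → EmpID = 12 ✓
Every {Manager, Dept, Salary} value is associated with a single EmpID value, so {Manager, Dept, Salary} -> EmpID holds.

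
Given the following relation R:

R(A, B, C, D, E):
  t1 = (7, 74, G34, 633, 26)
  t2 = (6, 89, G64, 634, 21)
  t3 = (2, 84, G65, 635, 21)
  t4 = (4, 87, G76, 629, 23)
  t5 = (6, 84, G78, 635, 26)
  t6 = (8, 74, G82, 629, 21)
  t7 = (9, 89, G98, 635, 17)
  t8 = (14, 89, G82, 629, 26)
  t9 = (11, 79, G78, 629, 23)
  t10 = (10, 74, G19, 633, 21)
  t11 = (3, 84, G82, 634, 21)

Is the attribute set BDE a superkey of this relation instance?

Yes

All 11 rows have distinct BDE values, so BDE → (all attributes) holds and BDE is a superkey.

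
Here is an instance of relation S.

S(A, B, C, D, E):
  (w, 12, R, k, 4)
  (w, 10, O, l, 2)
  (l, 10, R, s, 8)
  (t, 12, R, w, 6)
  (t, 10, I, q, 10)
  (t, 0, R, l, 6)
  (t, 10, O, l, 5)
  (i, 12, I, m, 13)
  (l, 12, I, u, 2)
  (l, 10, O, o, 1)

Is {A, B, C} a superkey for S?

All 10 rows have distinct {A, B, C} values, so {A, B, C} → (all attributes) holds and {A, B, C} is a superkey.

Yes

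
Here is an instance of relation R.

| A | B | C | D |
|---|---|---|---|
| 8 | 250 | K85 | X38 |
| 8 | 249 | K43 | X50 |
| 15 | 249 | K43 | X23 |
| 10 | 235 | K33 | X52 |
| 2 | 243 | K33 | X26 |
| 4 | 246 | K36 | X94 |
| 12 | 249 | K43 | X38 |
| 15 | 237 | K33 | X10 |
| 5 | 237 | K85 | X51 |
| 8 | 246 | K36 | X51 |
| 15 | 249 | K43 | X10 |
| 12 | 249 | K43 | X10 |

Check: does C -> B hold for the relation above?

No

C=K85: 2 rows → B takes values {250, 237} — violation
C=K43: 5 rows → B = 249, 249, 249, 249, 249 ✓
C=K33: 3 rows → B takes values {235, 243, 237} — violation
C=K36: 2 rows → B = 246, 246 ✓
Two rows agree on C but differ on B, so C -> B does not hold.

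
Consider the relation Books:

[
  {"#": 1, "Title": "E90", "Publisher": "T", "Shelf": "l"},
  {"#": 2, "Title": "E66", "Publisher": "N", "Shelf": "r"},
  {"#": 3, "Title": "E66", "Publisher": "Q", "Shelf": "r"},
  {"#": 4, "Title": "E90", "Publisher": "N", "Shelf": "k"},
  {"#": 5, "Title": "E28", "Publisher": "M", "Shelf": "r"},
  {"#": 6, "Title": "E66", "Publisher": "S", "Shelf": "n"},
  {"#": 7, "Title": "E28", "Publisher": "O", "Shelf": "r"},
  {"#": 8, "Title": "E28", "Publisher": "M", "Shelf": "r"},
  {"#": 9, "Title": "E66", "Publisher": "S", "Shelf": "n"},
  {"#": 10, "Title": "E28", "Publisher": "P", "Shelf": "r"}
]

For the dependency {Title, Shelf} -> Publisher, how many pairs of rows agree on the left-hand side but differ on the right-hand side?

(Title=E66, Shelf=r): violating pairs (2,3) — 1 pair.
(Title=E28, Shelf=r): violating pairs (5,7), (5,10), (7,8), (7,10), (8,10) — 5 pairs.
(Title=E66, Shelf=n): all 2 rows agree on Publisher — 0 pairs.

6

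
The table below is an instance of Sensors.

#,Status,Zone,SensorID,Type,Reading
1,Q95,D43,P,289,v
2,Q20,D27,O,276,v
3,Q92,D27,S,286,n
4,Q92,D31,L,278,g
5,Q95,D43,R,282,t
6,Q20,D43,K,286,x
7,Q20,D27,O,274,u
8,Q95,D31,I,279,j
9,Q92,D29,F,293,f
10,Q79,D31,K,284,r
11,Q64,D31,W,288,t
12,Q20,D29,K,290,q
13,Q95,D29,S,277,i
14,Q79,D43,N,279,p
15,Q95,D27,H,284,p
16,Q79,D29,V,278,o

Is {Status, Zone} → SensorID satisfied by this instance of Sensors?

No

(Status=Q95, Zone=D43): rows 1, 5 → SensorID takes values {P, R} — violation
(Status=Q20, Zone=D27): rows 2, 7 → SensorID = O, O ✓
(Status=Q92, Zone=D27): row 3 → SensorID = S ✓
(Status=Q92, Zone=D31): row 4 → SensorID = L ✓
(Status=Q20, Zone=D43): row 6 → SensorID = K ✓
(Status=Q95, Zone=D31): row 8 → SensorID = I ✓
(Status=Q92, Zone=D29): row 9 → SensorID = F ✓
(Status=Q79, Zone=D31): row 10 → SensorID = K ✓
(Status=Q64, Zone=D31): row 11 → SensorID = W ✓
(Status=Q20, Zone=D29): row 12 → SensorID = K ✓
(Status=Q95, Zone=D29): row 13 → SensorID = S ✓
(Status=Q79, Zone=D43): row 14 → SensorID = N ✓
(Status=Q95, Zone=D27): row 15 → SensorID = H ✓
(Status=Q79, Zone=D29): row 16 → SensorID = V ✓
Two rows agree on {Status, Zone} but differ on SensorID, so {Status, Zone} → SensorID does not hold.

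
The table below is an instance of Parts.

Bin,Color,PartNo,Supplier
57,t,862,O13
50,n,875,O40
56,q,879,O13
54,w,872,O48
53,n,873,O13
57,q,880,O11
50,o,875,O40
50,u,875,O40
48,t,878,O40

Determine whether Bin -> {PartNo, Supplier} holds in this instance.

Bin=57: 2 rows → {PartNo,Supplier} takes values {(862, O13), (880, O11)} — violation
Bin=50: 3 rows → {PartNo,Supplier} = (875, O40), (875, O40), (875, O40) ✓
Bin=56: 1 row → {PartNo,Supplier} = (879, O13) ✓
Bin=54: 1 row → {PartNo,Supplier} = (872, O48) ✓
Bin=53: 1 row → {PartNo,Supplier} = (873, O13) ✓
Bin=48: 1 row → {PartNo,Supplier} = (878, O40) ✓
Two rows agree on Bin but differ on {PartNo, Supplier}, so Bin -> {PartNo, Supplier} does not hold.

No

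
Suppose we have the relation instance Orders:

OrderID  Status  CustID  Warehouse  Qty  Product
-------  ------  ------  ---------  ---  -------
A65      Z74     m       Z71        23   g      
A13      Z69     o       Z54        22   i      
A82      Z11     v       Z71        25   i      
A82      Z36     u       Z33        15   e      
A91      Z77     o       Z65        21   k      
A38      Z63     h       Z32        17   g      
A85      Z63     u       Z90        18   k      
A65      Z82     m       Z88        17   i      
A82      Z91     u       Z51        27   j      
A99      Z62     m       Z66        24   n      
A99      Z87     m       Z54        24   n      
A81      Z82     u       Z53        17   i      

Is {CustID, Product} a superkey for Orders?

Two distinct rows share (CustID=m, Product=n), so {CustID, Product} does not determine every attribute — not a superkey.

No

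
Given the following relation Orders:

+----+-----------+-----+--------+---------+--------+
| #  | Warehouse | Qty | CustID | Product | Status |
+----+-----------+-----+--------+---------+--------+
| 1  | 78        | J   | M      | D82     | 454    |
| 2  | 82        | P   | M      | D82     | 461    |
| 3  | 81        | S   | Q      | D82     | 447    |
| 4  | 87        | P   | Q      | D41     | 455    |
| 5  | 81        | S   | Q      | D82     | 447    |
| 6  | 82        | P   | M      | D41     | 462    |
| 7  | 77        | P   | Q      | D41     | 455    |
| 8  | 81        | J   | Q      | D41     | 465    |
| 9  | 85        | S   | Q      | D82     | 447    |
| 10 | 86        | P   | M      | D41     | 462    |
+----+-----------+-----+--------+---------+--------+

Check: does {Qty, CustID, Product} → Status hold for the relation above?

Yes

(Qty=J, CustID=M, Product=D82): row 1 → Status = 454 ✓
(Qty=P, CustID=M, Product=D82): row 2 → Status = 461 ✓
(Qty=S, CustID=Q, Product=D82): rows 3, 5, 9 → Status = 447, 447, 447 ✓
(Qty=P, CustID=Q, Product=D41): rows 4, 7 → Status = 455, 455 ✓
(Qty=P, CustID=M, Product=D41): rows 6, 10 → Status = 462, 462 ✓
(Qty=J, CustID=Q, Product=D41): row 8 → Status = 465 ✓
Every {Qty, CustID, Product} value is associated with a single Status value, so {Qty, CustID, Product} → Status holds.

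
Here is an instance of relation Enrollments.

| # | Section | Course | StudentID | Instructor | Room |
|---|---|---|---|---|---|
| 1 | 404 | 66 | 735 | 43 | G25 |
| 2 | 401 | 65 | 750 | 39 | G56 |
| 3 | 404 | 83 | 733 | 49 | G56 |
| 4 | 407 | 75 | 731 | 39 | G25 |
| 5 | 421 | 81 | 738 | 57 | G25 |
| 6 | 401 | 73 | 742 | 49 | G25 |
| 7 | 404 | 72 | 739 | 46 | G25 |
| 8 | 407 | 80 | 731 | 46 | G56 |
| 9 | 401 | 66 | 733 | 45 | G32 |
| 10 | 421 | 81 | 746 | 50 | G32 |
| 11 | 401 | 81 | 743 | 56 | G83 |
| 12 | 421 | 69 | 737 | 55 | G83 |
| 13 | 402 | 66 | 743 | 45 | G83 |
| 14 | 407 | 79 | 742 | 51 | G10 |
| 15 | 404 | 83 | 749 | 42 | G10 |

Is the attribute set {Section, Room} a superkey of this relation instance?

Rows 1 and 7 have the same {Section, Room} value (Section=404, Room=G25) but are distinct tuples, so {Section, Room} does not determine every attribute — not a superkey.

No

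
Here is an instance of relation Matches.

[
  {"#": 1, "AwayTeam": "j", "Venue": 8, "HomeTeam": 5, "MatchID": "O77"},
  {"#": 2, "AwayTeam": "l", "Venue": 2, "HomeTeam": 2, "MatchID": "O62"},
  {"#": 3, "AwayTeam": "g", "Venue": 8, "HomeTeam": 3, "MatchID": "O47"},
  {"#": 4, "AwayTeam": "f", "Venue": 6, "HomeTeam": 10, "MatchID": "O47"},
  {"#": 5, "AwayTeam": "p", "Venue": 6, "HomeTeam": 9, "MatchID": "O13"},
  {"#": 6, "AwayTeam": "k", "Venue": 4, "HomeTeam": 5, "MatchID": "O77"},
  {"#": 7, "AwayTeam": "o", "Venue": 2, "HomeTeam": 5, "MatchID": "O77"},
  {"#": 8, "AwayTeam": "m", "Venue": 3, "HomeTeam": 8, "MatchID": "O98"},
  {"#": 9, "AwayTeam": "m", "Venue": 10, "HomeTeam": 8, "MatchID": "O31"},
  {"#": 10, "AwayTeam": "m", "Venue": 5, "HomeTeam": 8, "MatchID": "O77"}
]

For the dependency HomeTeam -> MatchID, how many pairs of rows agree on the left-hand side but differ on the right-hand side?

3

HomeTeam=5: all 3 rows agree on MatchID — 0 pairs.
HomeTeam=8: violating pairs (8,9), (8,10), (9,10) — 3 pairs.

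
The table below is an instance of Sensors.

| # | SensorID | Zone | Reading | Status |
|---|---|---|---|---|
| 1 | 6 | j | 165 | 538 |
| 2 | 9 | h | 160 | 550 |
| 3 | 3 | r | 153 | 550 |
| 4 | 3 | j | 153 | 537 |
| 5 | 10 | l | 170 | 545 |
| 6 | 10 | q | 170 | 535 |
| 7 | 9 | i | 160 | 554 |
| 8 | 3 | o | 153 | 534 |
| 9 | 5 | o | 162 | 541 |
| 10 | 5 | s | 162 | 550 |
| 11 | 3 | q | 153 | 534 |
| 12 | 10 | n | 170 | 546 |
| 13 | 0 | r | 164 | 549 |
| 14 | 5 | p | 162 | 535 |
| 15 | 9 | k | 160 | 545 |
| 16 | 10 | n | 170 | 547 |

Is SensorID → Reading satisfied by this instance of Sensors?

SensorID=6: row 1 → Reading = 165 ✓
SensorID=9: rows 2, 7, 15 → Reading = 160, 160, 160 ✓
SensorID=3: rows 3, 4, 8, 11 → Reading = 153, 153, 153, 153 ✓
SensorID=10: rows 5, 6, 12, 16 → Reading = 170, 170, 170, 170 ✓
SensorID=5: rows 9, 10, 14 → Reading = 162, 162, 162 ✓
SensorID=0: row 13 → Reading = 164 ✓
Every SensorID value is associated with a single Reading value, so SensorID → Reading holds.

Yes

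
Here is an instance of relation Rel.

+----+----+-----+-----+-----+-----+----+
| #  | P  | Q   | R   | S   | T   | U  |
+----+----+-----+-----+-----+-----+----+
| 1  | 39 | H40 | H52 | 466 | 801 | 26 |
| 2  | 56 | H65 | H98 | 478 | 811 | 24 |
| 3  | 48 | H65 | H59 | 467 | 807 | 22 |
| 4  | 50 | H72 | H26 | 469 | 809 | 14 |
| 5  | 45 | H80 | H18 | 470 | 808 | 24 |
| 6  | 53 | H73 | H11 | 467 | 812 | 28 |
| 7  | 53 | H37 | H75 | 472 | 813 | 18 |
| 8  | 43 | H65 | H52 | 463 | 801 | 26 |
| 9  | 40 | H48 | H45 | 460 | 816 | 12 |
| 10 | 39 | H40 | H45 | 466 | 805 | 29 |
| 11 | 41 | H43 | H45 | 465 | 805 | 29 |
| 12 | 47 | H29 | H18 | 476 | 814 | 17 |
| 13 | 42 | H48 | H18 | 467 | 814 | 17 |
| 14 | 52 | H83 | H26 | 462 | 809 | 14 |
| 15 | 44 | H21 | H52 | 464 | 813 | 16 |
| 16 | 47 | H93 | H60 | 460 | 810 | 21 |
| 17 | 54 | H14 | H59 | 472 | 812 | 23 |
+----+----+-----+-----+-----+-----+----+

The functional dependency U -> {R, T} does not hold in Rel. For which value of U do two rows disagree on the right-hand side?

U=26: rows 1, 8 → {R,T} = (H52, 801), (H52, 801) ✓
U=24: rows 2, 5 → {R,T} takes values {(H98, 811), (H18, 808)} — violation
U=22: row 3 → {R,T} = (H59, 807) ✓
U=14: rows 4, 14 → {R,T} = (H26, 809), (H26, 809) ✓
U=28: row 6 → {R,T} = (H11, 812) ✓
U=18: row 7 → {R,T} = (H75, 813) ✓
U=12: row 9 → {R,T} = (H45, 816) ✓
U=29: rows 10, 11 → {R,T} = (H45, 805), (H45, 805) ✓
U=17: rows 12, 13 → {R,T} = (H18, 814), (H18, 814) ✓
U=16: row 15 → {R,T} = (H52, 813) ✓
U=21: row 16 → {R,T} = (H60, 810) ✓
U=23: row 17 → {R,T} = (H59, 812) ✓
The only U value with inconsistent RHS is U=24.

24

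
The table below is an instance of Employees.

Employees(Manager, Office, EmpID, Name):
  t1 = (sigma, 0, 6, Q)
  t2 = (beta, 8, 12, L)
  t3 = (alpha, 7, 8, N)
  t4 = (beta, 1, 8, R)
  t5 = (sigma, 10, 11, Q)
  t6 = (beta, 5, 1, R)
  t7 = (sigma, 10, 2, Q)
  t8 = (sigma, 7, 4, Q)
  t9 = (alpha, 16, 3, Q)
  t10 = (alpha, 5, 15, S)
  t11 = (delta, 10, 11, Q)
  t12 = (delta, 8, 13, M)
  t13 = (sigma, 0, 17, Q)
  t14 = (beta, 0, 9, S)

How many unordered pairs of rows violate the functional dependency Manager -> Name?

9

Manager=sigma: all 5 rows agree on Name — 0 pairs.
Manager=beta: violating pairs (2,4), (2,6), (2,14), (4,14), (6,14) — 5 pairs.
Manager=alpha: violating pairs (3,9), (3,10), (9,10) — 3 pairs.
Manager=delta: violating pairs (11,12) — 1 pair.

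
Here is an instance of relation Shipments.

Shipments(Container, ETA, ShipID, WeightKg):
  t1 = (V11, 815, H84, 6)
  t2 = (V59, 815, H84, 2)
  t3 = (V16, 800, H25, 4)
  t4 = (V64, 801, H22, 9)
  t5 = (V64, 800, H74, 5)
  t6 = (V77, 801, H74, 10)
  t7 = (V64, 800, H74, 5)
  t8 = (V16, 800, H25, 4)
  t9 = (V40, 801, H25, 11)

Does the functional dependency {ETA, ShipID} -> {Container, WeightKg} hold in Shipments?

No

(ETA=815, ShipID=H84): rows 1, 2 → {Container,WeightKg} takes values {(V11, 6), (V59, 2)} — violation
(ETA=800, ShipID=H25): rows 3, 8 → {Container,WeightKg} = (V16, 4), (V16, 4) ✓
(ETA=801, ShipID=H22): row 4 → {Container,WeightKg} = (V64, 9) ✓
(ETA=800, ShipID=H74): rows 5, 7 → {Container,WeightKg} = (V64, 5), (V64, 5) ✓
(ETA=801, ShipID=H74): row 6 → {Container,WeightKg} = (V77, 10) ✓
(ETA=801, ShipID=H25): row 9 → {Container,WeightKg} = (V40, 11) ✓
Two rows agree on {ETA, ShipID} but differ on {Container, WeightKg}, so {ETA, ShipID} -> {Container, WeightKg} does not hold.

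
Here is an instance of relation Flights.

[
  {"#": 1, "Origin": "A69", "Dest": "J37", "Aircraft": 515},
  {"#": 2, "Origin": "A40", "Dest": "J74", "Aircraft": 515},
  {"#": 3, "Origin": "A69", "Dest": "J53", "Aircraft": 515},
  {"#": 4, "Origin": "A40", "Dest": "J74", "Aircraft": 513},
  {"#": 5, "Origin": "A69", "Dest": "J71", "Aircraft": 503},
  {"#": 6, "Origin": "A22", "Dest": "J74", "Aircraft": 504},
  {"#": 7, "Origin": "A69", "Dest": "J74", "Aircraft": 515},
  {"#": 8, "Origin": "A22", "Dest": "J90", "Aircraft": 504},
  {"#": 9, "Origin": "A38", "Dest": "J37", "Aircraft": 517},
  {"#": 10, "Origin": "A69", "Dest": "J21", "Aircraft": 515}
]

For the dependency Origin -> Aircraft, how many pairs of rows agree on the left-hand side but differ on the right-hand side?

5

Origin=A69: violating pairs (1,5), (3,5), (5,7), (5,10) — 4 pairs.
Origin=A40: violating pairs (2,4) — 1 pair.
Origin=A22: all 2 rows agree on Aircraft — 0 pairs.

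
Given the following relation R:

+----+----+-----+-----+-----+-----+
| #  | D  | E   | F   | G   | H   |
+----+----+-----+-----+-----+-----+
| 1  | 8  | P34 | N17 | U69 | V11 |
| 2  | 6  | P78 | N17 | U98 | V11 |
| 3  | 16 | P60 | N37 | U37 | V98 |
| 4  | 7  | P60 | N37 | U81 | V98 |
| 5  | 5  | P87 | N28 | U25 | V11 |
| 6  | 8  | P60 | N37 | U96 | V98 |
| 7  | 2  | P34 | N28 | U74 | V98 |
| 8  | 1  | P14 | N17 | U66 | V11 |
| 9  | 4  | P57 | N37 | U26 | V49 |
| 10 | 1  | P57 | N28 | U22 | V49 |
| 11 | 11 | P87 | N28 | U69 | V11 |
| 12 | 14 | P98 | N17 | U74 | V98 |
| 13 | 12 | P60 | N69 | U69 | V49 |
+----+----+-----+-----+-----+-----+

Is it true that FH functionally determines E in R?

No

(F=N17, H=V11): rows 1, 2, 8 → E takes values {P34, P78, P14} — violation
(F=N37, H=V98): rows 3, 4, 6 → E = P60, P60, P60 ✓
(F=N28, H=V11): rows 5, 11 → E = P87, P87 ✓
(F=N28, H=V98): row 7 → E = P34 ✓
(F=N37, H=V49): row 9 → E = P57 ✓
(F=N28, H=V49): row 10 → E = P57 ✓
(F=N17, H=V98): row 12 → E = P98 ✓
(F=N69, H=V49): row 13 → E = P60 ✓
Two rows agree on FH but differ on E, so FH → E does not hold.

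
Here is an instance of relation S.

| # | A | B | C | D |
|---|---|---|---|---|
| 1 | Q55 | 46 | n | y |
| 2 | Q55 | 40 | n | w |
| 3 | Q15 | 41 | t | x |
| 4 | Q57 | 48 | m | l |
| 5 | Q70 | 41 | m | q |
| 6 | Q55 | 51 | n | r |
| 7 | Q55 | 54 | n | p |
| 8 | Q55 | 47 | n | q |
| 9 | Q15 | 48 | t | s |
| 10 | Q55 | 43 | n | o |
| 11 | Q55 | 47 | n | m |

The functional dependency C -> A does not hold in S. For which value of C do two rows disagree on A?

C=n: rows 1, 2, 6, 7, 8, 10, 11 → A = Q55, Q55, Q55, Q55, Q55, Q55, Q55 ✓
C=t: rows 3, 9 → A = Q15, Q15 ✓
C=m: rows 4, 5 → A takes values {Q57, Q70} — violation
The only C value with inconsistent A is C=m.

m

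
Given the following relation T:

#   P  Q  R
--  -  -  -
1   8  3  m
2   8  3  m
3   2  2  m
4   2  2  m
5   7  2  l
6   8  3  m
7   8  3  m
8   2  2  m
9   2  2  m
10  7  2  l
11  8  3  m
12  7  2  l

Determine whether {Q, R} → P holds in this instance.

(Q=3, R=m): rows 1, 2, 6, 7, 11 → P = 8, 8, 8, 8, 8 ✓
(Q=2, R=m): rows 3, 4, 8, 9 → P = 2, 2, 2, 2 ✓
(Q=2, R=l): rows 5, 10, 12 → P = 7, 7, 7 ✓
Every {Q, R} value is associated with a single P value, so {Q, R} → P holds.

Yes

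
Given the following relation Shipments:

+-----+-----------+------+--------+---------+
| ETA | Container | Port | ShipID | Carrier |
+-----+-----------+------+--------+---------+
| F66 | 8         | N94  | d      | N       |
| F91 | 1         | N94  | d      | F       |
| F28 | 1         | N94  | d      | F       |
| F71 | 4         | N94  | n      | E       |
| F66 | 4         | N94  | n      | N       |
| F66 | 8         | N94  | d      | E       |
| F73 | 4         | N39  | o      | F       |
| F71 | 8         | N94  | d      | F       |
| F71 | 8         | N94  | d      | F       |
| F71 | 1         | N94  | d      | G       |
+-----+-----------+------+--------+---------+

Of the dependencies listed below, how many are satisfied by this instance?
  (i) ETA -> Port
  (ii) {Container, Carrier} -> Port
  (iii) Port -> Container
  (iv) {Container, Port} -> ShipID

3

(i) ETA -> Port: every LHS value maps to a single RHS value — holds.
(ii) {Container, Carrier} -> Port: every LHS value maps to a single RHS value — holds.
(iii) Port -> Container: Port=N94: 9 rows → Container takes values {8, 1, 4} — violation — fails.
(iv) {Container, Port} -> ShipID: every LHS value maps to a single RHS value — holds.
3 of the 4 dependencies hold.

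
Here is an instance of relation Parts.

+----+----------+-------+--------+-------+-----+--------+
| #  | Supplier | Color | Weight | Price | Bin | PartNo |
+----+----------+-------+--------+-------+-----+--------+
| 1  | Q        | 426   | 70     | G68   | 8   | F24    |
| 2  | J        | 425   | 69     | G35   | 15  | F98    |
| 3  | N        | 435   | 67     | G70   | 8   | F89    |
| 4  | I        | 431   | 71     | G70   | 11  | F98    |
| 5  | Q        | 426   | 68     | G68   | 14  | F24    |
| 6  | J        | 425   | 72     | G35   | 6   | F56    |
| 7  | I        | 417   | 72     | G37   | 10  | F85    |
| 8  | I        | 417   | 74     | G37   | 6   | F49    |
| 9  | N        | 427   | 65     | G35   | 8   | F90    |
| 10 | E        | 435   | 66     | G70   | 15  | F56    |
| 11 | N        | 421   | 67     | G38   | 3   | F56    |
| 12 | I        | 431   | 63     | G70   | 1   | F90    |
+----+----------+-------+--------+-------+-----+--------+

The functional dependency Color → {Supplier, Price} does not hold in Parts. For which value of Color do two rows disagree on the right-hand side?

435

Color=426: rows 1, 5 → {Supplier,Price} = (Q, G68), (Q, G68) ✓
Color=425: rows 2, 6 → {Supplier,Price} = (J, G35), (J, G35) ✓
Color=435: rows 3, 10 → {Supplier,Price} takes values {(N, G70), (E, G70)} — violation
Color=431: rows 4, 12 → {Supplier,Price} = (I, G70), (I, G70) ✓
Color=417: rows 7, 8 → {Supplier,Price} = (I, G37), (I, G37) ✓
Color=427: row 9 → {Supplier,Price} = (N, G35) ✓
Color=421: row 11 → {Supplier,Price} = (N, G38) ✓
The only Color value with inconsistent RHS is Color=435.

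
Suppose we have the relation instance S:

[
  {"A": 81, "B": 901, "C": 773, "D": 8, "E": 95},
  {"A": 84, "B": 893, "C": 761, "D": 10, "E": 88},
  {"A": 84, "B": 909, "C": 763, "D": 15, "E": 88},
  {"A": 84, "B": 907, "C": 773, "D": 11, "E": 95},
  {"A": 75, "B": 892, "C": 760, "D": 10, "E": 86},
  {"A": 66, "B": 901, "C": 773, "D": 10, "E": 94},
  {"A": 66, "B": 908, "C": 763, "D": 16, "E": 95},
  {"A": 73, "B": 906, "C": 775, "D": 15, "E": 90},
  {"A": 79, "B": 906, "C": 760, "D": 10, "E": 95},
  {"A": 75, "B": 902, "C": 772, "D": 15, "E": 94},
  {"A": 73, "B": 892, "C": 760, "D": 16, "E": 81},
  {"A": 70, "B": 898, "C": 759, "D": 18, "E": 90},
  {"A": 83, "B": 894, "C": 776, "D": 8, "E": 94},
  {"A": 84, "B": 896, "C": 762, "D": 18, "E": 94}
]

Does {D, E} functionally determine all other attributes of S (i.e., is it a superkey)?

All 14 rows have distinct {D, E} values, so {D, E} → (all attributes) holds and {D, E} is a superkey.

Yes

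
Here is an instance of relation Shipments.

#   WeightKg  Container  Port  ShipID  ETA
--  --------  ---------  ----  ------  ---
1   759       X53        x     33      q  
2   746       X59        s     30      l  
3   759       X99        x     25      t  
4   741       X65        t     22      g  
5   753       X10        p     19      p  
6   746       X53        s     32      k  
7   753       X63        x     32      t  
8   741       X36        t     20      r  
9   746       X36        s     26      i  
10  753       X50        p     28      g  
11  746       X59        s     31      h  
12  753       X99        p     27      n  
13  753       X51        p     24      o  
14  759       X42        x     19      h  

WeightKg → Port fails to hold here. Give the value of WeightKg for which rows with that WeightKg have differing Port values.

WeightKg=759: rows 1, 3, 14 → Port = x, x, x ✓
WeightKg=746: rows 2, 6, 9, 11 → Port = s, s, s, s ✓
WeightKg=741: rows 4, 8 → Port = t, t ✓
WeightKg=753: rows 5, 7, 10, 12, 13 → Port takes values {p, x} — violation
The only WeightKg value with inconsistent Port is WeightKg=753.

753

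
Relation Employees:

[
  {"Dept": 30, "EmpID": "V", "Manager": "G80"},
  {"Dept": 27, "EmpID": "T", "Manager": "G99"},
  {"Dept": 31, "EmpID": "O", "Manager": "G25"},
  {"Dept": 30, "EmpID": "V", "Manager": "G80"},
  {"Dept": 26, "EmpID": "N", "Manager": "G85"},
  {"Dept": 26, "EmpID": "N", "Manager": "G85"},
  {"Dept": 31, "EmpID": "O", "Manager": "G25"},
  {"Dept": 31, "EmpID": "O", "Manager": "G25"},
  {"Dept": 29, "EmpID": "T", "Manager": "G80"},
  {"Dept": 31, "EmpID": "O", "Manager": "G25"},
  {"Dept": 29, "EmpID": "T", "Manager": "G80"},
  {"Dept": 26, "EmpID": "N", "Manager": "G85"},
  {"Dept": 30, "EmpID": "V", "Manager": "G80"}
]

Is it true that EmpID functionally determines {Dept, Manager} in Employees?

EmpID=V: 3 rows → {Dept,Manager} = (30, G80), (30, G80), (30, G80) ✓
EmpID=T: 3 rows → {Dept,Manager} takes values {(27, G99), (29, G80)} — violation
EmpID=O: 4 rows → {Dept,Manager} = (31, G25), (31, G25), (31, G25), (31, G25) ✓
EmpID=N: 3 rows → {Dept,Manager} = (26, G85), (26, G85), (26, G85) ✓
Two rows agree on EmpID but differ on {Dept, Manager}, so EmpID → {Dept, Manager} does not hold.

No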